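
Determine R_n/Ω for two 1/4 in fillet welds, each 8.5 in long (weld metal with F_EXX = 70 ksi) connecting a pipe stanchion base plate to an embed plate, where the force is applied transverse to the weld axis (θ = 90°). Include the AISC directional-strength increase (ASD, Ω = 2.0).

R_n/Ω ≈ 94.6 kip

t_e = 0.707 × 0.25 = 0.1767 in; A_we = 0.1767 × 17 = 3.005 in².
Directional factor: 1.0 + 0.5 sin^1.5(90°) = 1.5.
F_nw = 0.6 × 70 × 1.5 = 63 ksi.
R_n/Ω = (63 × 3.005) / 2.0 = 94.65 kip.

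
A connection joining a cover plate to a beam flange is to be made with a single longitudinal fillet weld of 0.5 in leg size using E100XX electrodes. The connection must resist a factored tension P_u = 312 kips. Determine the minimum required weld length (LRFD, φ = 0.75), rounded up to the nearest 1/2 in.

E100XX → F_EXX = 100 ksi.
Throat t_e = 0.707 × 0.5 = 0.3535 in.
φr_n = 0.75 × 0.6 × 100 × 0.3535 = 15.91 kips/in.
L_req = P_u / φr_n = 312 / 15.91 = 19.61 in total.
Round up → use L = 20 in.

L = 20 in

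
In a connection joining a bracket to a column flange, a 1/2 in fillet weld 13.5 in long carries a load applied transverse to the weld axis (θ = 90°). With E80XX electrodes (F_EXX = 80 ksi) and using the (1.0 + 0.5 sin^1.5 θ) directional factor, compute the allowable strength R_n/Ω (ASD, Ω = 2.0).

R_n/Ω ≈ 172 kips

t_e = 0.707 × 0.5 = 0.3535 in; A_we = 0.3535 × 13.5 = 4.772 in².
Directional factor: 1.0 + 0.5 sin^1.5(90°) = 1.5.
F_nw = 0.6 × 80 × 1.5 = 72 ksi.
R_n/Ω = (72 × 4.772) / 2.0 = 171.8 kips.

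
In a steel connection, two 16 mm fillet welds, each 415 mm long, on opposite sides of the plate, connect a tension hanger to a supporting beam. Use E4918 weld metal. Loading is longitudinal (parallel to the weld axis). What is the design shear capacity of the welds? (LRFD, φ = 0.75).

E49XX → F_EXX = 490 MPa.
Effective throat t_e = 0.707 × 16 = 11.31 mm.
Total length L = 830 mm; A_we = 11.31 × 830 = 9389 mm².
F_nw = 0.6 F_EXX = 0.6 × 490 = 294 MPa.
φR_n = 0.75 × 294 × 9389 × 10⁻³ = 2070 kN.

φR_n ≈ 2070 kN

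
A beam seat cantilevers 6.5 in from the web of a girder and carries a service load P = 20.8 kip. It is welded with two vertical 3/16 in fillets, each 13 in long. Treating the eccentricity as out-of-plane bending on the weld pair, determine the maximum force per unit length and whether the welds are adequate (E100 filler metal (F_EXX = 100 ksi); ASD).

f_max ≈ 2.53 kip/in; adequate

L_w = 2 × 13 = 26 in; section modulus (unit throat) S = 2 × L²/6 = 56.33 in².
Direct shear f_v = P/L_w = 20.8/26 = 0.8 kip/in.
Moment M = P × e = 20.8 × 6.5 = 135.2 kip·in; bending f_b = M/S = 2.4 kip/in.
f_max = √(f_v² + f_b²) = √(0.8² + 2.4²) = 2.53 kip/in.
r_n/Ω = (1/2.0) × 0.6 × 100 × (0.707 × 0.1875) = 3.977 kip/in → adequate.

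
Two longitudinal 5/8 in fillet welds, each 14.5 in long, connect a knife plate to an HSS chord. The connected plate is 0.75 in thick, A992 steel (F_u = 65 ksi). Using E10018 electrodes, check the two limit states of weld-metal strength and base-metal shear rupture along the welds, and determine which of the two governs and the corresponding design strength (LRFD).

φR_n ≈ 577 kip (weld metal governs)

E100XX → F_EXX = 100 ksi.
t_e = 0.707 × 0.625 = 0.4419 in; L = 29 in.
Weld metal: φR_n = 0.75 × 0.6 × 100 × 0.4419 × 29 = 576.6 kip.
Base metal (shear rupture): φR_n = 0.75 × 0.6 × 65 × 0.75 × 29 = 636.2 kip.
Governing: weld metal.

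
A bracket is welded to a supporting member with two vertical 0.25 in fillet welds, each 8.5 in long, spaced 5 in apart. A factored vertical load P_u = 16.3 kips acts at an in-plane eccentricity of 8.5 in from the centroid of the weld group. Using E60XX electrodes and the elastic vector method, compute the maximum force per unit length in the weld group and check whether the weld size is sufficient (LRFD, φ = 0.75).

f_max ≈ 3.85 kip/in; adequate

E60XX → F_EXX = 60 ksi.
Total weld length L_w = 17 in. Treat welds as unit-width lines.
Polar moment about centroid: J = 2[d³/12 + d(b/2)²] = 2[8.5³/12 + 8.5×2.5²] = 208.6 in³.
Direct shear f_v = P/L_w = 16.3 / 17 = 0.9588 kip/in (vertical).
Torsion M = P·e = 16.3 × 8.5 = 138.55 kip·in.
Critical point at (x, y) = (2.5, 4.25) from centroid. f_tx = M·y/J = 2.823 kip/in; f_ty = M·x/J = 1.66 kip/in.
Resultant f_max = √[f_tx² + (f_v + f_ty)²] = √[2.823² + (0.9588 + 1.66)²] = 3.851 kip/in.
Capacity per unit length: φr_n = 0.75 × 0.6 × 60 × (0.707 × 0.25) = 4.772 kip/in.
3.851 ≤ 4.772 → adequate.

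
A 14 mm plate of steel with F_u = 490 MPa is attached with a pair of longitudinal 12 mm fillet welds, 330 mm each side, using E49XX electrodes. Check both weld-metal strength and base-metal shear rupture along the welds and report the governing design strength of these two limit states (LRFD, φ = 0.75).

φR_n ≈ 1230 kN (weld metal governs)

E49XX → F_EXX = 490 MPa.
t_e = 0.707 × 12 = 8.484 mm; L = 660 mm.
Weld metal: φR_n = 0.75 × 0.6 × 490 × 8.484 × 660 × 10⁻³ = 1235 kN.
Base metal (shear rupture): φR_n = 0.75 × 0.6 × 490 × 14 × 660 × 10⁻³ = 2037 kN.
Governing: weld metal.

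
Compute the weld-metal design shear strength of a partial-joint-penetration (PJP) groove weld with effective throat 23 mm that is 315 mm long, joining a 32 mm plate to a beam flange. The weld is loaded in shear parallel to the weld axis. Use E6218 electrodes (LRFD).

E62XX → F_EXX = 620 MPa.
Effective throat (given) t_e = 23 mm.
A_we = 23 × 315 = 7245 mm².
F_nw = 0.6 F_EXX = 372 MPa.
φR_n = 0.75 × 372 × 7245 × 10⁻³ = 2021 kN.

φR_n ≈ 2020 kN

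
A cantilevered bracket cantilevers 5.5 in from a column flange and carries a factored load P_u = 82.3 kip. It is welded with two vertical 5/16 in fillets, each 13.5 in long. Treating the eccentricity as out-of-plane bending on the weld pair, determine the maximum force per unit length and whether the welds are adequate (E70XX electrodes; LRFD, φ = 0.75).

E70XX → F_EXX = 70 ksi.
L_w = 2 × 13.5 = 27 in; section modulus (unit throat) S = 2 × L²/6 = 60.75 in².
Direct shear f_v = P/L_w = 82.3/27 = 3.048 kip/in.
Moment M = P × e = 82.3 × 5.5 = 452.65 kip·in; bending f_b = M/S = 7.451 kip/in.
f_max = √(f_v² + f_b²) = √(3.048² + 7.451²) = 8.05 kip/in.
φr_n = 0.75 × 0.6 × 70 × (0.707 × 0.3125) = 6.96 kip/in → NOT adequate.

f_max ≈ 8.05 kip/in; NOT adequate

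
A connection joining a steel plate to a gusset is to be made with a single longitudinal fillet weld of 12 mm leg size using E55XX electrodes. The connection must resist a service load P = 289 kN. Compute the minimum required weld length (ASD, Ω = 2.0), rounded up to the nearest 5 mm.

E55XX → F_EXX = 550 MPa.
Throat t_e = 0.707 × 12 = 8.484 mm.
r_n/Ω = (0.6 × 550 × 8.484) / 2.0 = 1400 N/mm = 1.4 kN/mm.
L_req = P / (r_n/Ω) = 289 / 1.4 = 206.4 mm total.
Round up → use L = 210 mm.

L = 210 mm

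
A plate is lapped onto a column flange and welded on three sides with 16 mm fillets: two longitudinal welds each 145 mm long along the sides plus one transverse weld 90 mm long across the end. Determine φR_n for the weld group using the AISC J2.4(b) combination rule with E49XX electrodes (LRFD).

φR_n ≈ 952 kN

E49XX → F_EXX = 490 MPa.
t_e = 0.707 × 16 = 11.31 mm.
R_nwl = 0.6 × 490 × 11.31 × 290 × 10⁻³ = 964.5 kN (longitudinal, 2 welds).
R_nwt = 0.6 × 490 × 11.31 × 90 × 10⁻³ = 299.3 kN (transverse, base value).
(i) R_nwl + R_nwt = 1264 kN; (ii) 0.85 R_nwl + 1.5 R_nwt = 1269 kN.
R_n = max = 1269 kN [governs: (ii)]; φR_n = 951.6 kN.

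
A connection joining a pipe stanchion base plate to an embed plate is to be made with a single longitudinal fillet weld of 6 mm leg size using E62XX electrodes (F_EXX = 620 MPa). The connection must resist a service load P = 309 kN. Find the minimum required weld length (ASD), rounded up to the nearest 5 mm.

L = 395 mm

Throat t_e = 0.707 × 6 = 4.242 mm.
r_n/Ω = (0.6 × 620 × 4.242) / 2.0 = 789 N/mm = 0.789 kN/mm.
L_req = P / (r_n/Ω) = 309 / 0.789 = 391.6 mm total.
Round up → use L = 395 mm.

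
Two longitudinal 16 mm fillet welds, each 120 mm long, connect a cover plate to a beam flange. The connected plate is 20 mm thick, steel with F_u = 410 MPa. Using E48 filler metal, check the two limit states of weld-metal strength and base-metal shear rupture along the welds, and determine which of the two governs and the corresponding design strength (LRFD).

E48XX → F_EXX = 480 MPa.
t_e = 0.707 × 16 = 11.31 mm; L = 240 mm.
Weld metal: φR_n = 0.75 × 0.6 × 480 × 11.31 × 240 × 10⁻³ = 586.4 kN.
Base metal (shear rupture): φR_n = 0.75 × 0.6 × 410 × 20 × 240 × 10⁻³ = 885.6 kN.
Governing: weld metal.

φR_n ≈ 586 kN (weld metal governs)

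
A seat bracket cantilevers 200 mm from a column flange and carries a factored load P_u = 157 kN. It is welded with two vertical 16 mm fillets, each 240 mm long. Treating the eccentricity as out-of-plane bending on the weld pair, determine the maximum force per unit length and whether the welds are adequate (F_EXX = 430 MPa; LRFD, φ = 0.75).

f_max ≈ 1670 N/mm; adequate

L_w = 2 × 240 = 480 mm; section modulus (unit throat) S = 2 × L²/6 = 19200 mm².
Direct shear f_v = P/L_w = 157×10³/480 = 327.1 N/mm.
Moment M = P × e = 157×10³ × 200 = 31400000 N·mm; bending f_b = M/S = 1635 N/mm.
f_max = √(f_v² + f_b²) = √(327.1² + 1635²) = 1668 N/mm.
φr_n = 0.75 × 0.6 × 430 × (0.707 × 16) = 2189 N/mm → adequate.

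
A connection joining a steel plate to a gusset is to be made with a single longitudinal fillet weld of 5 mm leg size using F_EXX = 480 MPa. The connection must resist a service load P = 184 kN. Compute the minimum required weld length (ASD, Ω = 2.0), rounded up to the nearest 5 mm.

L = 365 mm

Throat t_e = 0.707 × 5 = 3.535 mm.
r_n/Ω = (0.6 × 480 × 3.535) / 2.0 = 509 N/mm = 0.509 kN/mm.
L_req = P / (r_n/Ω) = 184 / 0.509 = 361.5 mm total.
Round up → use L = 365 mm.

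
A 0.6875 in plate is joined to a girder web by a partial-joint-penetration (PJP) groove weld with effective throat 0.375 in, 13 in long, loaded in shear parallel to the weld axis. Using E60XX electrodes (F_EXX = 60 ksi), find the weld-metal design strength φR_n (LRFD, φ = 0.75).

φR_n ≈ 132 kip

Effective throat (given) t_e = 0.375 in.
A_we = 0.375 × 13 = 4.875 in².
F_nw = 0.6 F_EXX = 36 ksi.
φR_n = 0.75 × 36 × 4.875 = 131.6 kip.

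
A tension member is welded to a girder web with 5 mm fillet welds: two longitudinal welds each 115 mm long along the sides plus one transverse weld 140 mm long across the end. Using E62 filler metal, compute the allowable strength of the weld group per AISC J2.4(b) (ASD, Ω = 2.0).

R_n/Ω ≈ 267 kN

E62XX → F_EXX = 620 MPa.
t_e = 0.707 × 5 = 3.535 mm.
R_nwl = 0.6 × 620 × 3.535 × 230 × 10⁻³ = 302.5 kN (longitudinal, 2 welds).
R_nwt = 0.6 × 620 × 3.535 × 140 × 10⁻³ = 184.1 kN (transverse, base value).
(i) R_nwl + R_nwt = 486.6 kN; (ii) 0.85 R_nwl + 1.5 R_nwt = 533.2 kN.
R_n = max = 533.2 kN [governs: (ii)]; R_n/Ω = 266.6 kN.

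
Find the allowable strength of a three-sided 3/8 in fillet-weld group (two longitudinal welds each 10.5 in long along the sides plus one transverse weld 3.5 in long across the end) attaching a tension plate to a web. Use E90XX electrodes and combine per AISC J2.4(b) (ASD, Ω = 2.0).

E90XX → F_EXX = 90 ksi.
t_e = 0.707 × 0.375 = 0.2651 in.
R_nwl = 0.6 × 90 × 0.2651 × 21 = 300.7 kips (longitudinal, 2 welds).
R_nwt = 0.6 × 90 × 0.2651 × 3.5 = 50.11 kips (transverse, base value).
(i) R_nwl + R_nwt = 350.8 kips; (ii) 0.85 R_nwl + 1.5 R_nwt = 330.7 kips.
R_n = max = 350.8 kips [governs: (i)]; R_n/Ω = 175.4 kips.

R_n/Ω ≈ 175 kips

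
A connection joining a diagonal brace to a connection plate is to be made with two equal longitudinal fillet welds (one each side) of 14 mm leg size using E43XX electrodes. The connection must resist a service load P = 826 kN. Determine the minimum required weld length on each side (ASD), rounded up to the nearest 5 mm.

L = 325 mm on each side

E43XX → F_EXX = 430 MPa.
Throat t_e = 0.707 × 14 = 9.898 mm.
r_n/Ω = (0.6 × 430 × 9.898) / 2.0 = 1277 N/mm = 1.277 kN/mm.
L_req = P / (r_n/Ω) = 826 / 1.277 = 646.9 mm total.
Per side: 646.9 / 2 = 323.5 mm.
Round up → use L = 325 mm on each side.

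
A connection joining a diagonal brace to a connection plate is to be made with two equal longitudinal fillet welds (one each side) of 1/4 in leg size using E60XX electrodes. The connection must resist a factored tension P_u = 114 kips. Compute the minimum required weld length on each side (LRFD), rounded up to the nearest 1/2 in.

L = 12 in on each side

E60XX → F_EXX = 60 ksi.
Throat t_e = 0.707 × 0.25 = 0.1767 in.
φr_n = 0.75 × 0.6 × 60 × 0.1767 = 4.772 kips/in.
L_req = P_u / φr_n = 114 / 4.772 = 23.89 in total.
Per side: 23.89 / 2 = 11.94 in.
Round up → use L = 12 in on each side.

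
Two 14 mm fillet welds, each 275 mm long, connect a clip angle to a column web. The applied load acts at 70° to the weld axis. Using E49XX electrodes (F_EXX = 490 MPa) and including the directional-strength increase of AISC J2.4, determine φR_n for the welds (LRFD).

φR_n ≈ 1750 kN

t_e = 0.707 × 14 = 9.898 mm; A_we = 9.898 × 550 = 5444 mm².
Directional factor: 1.0 + 0.5 sin^1.5(70°) = 1.455.
F_nw = 0.6 × 490 × 1.455 = 427.9 MPa.
φR_n = 0.75 × 427.9 × 5444 × 10⁻³ = 1747 kN.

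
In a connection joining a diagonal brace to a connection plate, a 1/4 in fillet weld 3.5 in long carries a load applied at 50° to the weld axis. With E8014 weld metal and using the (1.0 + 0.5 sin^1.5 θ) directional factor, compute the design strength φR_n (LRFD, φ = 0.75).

E80XX → F_EXX = 80 ksi.
t_e = 0.707 × 0.25 = 0.1767 in; A_we = 0.1767 × 3.5 = 0.6186 in².
Directional factor: 1.0 + 0.5 sin^1.5(50°) = 1.335.
F_nw = 0.6 × 80 × 1.335 = 64.09 ksi.
φR_n = 0.75 × 64.09 × 0.6186 = 29.74 kip.

φR_n ≈ 29.7 kip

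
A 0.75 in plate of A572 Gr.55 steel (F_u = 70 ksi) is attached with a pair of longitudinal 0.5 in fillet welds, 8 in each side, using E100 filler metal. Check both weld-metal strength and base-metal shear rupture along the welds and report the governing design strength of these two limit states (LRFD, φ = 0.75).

φR_n ≈ 255 kips (weld metal governs)

E100XX → F_EXX = 100 ksi.
t_e = 0.707 × 0.5 = 0.3535 in; L = 16 in.
Weld metal: φR_n = 0.75 × 0.6 × 100 × 0.3535 × 16 = 254.5 kips.
Base metal (shear rupture): φR_n = 0.75 × 0.6 × 70 × 0.75 × 16 = 378 kips.
Governing: weld metal.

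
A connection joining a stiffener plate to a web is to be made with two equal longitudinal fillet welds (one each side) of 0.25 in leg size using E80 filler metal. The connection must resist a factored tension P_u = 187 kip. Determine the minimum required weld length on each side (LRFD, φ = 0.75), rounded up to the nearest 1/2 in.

L = 15 in on each side

E80XX → F_EXX = 80 ksi.
Throat t_e = 0.707 × 0.25 = 0.1767 in.
φr_n = 0.75 × 0.6 × 80 × 0.1767 = 6.363 kip/in.
L_req = P_u / φr_n = 187 / 6.363 = 29.39 in total.
Per side: 29.39 / 2 = 14.69 in.
Round up → use L = 15 in on each side.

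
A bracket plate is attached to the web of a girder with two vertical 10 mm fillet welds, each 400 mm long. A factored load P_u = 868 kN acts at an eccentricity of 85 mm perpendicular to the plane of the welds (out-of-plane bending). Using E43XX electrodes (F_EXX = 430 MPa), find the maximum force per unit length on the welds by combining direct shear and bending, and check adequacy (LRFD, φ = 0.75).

f_max ≈ 1760 N/mm; NOT adequate

L_w = 2 × 400 = 800 mm; section modulus (unit throat) S = 2 × L²/6 = 53330 mm².
Direct shear f_v = P/L_w = 868×10³/800 = 1085 N/mm.
Moment M = P × e = 868×10³ × 85 = 73780000 N·mm; bending f_b = M/S = 1383 N/mm.
f_max = √(f_v² + f_b²) = √(1085² + 1383²) = 1758 N/mm.
φr_n = 0.75 × 0.6 × 430 × (0.707 × 10) = 1368 N/mm → NOT adequate.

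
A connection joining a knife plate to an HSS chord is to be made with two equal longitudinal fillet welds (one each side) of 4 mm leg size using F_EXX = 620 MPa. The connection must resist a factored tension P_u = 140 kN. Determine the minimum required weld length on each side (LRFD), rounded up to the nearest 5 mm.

Throat t_e = 0.707 × 4 = 2.828 mm.
φr_n = 0.75 × 0.6 × 620 × 2.828 × 10⁻³ = 0.789 kN/mm.
L_req = P_u / φr_n = 140 / 0.789 = 177.4 mm total.
Per side: 177.4 / 2 = 88.72 mm.
Round up → use L = 90 mm on each side.

L = 90 mm on each side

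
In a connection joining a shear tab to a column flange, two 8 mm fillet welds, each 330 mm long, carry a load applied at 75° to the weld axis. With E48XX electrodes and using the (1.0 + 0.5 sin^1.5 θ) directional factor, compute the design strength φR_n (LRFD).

φR_n ≈ 1190 kN

E48XX → F_EXX = 480 MPa.
t_e = 0.707 × 8 = 5.656 mm; A_we = 5.656 × 660 = 3733 mm².
Directional factor: 1.0 + 0.5 sin^1.5(75°) = 1.475.
F_nw = 0.6 × 480 × 1.475 = 424.7 MPa.
φR_n = 0.75 × 424.7 × 3733 × 10⁻³ = 1189 kN.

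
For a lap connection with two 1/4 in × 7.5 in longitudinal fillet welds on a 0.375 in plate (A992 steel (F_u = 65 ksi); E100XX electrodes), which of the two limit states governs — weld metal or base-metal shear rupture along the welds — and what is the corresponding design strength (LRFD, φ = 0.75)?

E100XX → F_EXX = 100 ksi.
t_e = 0.707 × 0.25 = 0.1767 in; L = 15 in.
Weld metal: φR_n = 0.75 × 0.6 × 100 × 0.1767 × 15 = 119.3 kip.
Base metal (shear rupture): φR_n = 0.75 × 0.6 × 65 × 0.375 × 15 = 164.5 kip.
Governing: weld metal.

φR_n ≈ 119 kip (weld metal governs)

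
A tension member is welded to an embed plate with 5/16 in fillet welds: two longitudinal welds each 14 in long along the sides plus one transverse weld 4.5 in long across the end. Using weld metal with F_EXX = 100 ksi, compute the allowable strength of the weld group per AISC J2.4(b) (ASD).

t_e = 0.707 × 0.3125 = 0.2209 in.
R_nwl = 0.6 × 100 × 0.2209 × 28 = 371.2 kips (longitudinal, 2 welds).
R_nwt = 0.6 × 100 × 0.2209 × 4.5 = 59.65 kips (transverse, base value).
(i) R_nwl + R_nwt = 430.8 kips; (ii) 0.85 R_nwl + 1.5 R_nwt = 405 kips.
R_n = max = 430.8 kips [governs: (i)]; R_n/Ω = 215.4 kips.

R_n/Ω ≈ 215 kips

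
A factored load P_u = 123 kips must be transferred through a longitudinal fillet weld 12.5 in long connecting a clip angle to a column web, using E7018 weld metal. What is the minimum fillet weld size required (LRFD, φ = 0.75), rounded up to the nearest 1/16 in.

E70XX → F_EXX = 70 ksi.
Total weld length L = 12.5 in.
Required throat t_e = P_u / (φ × 0.6 F_EXX × L) = 123 / (0.75 × 0.6 × 70 × 12.5) = 0.3124 in.
Required leg w = t_e / 0.707 = 0.4418 in → use 1/2 in.

w = 1/2 in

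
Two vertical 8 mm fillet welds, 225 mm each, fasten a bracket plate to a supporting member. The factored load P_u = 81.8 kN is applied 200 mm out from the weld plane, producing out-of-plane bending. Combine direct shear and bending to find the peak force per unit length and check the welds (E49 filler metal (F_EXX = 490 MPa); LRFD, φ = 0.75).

L_w = 2 × 225 = 450 mm; section modulus (unit throat) S = 2 × L²/6 = 16880 mm².
Direct shear f_v = P/L_w = 81.8×10³/450 = 181.8 N/mm.
Moment M = P × e = 81.8×10³ × 200 = 16360000 N·mm; bending f_b = M/S = 969.5 N/mm.
f_max = √(f_v² + f_b²) = √(181.8² + 969.5²) = 986.4 N/mm.
φr_n = 0.75 × 0.6 × 490 × (0.707 × 8) = 1247 N/mm → adequate.

f_max ≈ 986 N/mm; adequate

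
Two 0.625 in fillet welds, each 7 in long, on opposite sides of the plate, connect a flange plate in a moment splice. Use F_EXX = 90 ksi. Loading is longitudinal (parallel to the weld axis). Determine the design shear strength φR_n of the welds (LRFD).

φR_n ≈ 251 kips

Effective throat t_e = 0.707 × 0.625 = 0.4419 in.
Total length L = 14 in; A_we = 0.4419 × 14 = 6.186 in².
F_nw = 0.6 F_EXX = 0.6 × 90 = 54 ksi.
φR_n = 0.75 × 54 × 6.186 = 250.5 kips.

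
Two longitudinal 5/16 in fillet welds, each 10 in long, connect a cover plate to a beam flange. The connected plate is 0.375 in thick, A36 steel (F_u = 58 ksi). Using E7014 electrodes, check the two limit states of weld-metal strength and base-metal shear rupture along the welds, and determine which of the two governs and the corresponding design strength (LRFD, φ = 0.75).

E70XX → F_EXX = 70 ksi.
t_e = 0.707 × 0.3125 = 0.2209 in; L = 20 in.
Weld metal: φR_n = 0.75 × 0.6 × 70 × 0.2209 × 20 = 139.2 kip.
Base metal (shear rupture): φR_n = 0.75 × 0.6 × 58 × 0.375 × 20 = 195.8 kip.
Governing: weld metal.

φR_n ≈ 139 kip (weld metal governs)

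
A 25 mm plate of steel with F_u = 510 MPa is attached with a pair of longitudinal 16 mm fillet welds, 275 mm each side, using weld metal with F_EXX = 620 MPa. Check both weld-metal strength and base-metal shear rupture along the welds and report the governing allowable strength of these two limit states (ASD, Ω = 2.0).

R_n/Ω ≈ 1160 kN (weld metal governs)

t_e = 0.707 × 16 = 11.31 mm; L = 550 mm.
Weld metal: R_n/Ω = (1/2.0) × 0.6 × 620 × 11.31 × 550 × 10⁻³ = 1157 kN.
Base metal (shear rupture): R_n/Ω = (1/2.0) × 0.6 × 510 × 25 × 550 × 10⁻³ = 2104 kN.
Governing: weld metal.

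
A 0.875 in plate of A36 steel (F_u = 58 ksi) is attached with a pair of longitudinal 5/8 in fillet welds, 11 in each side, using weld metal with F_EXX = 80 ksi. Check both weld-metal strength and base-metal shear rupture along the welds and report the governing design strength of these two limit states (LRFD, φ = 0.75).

φR_n ≈ 350 kip (weld metal governs)

t_e = 0.707 × 0.625 = 0.4419 in; L = 22 in.
Weld metal: φR_n = 0.75 × 0.6 × 80 × 0.4419 × 22 = 350 kip.
Base metal (shear rupture): φR_n = 0.75 × 0.6 × 58 × 0.875 × 22 = 502.4 kip.
Governing: weld metal.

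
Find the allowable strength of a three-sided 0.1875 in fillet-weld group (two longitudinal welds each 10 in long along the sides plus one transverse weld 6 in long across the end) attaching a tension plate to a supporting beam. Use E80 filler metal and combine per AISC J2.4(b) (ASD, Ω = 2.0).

R_n/Ω ≈ 82.7 kip

E80XX → F_EXX = 80 ksi.
t_e = 0.707 × 0.1875 = 0.1326 in.
R_nwl = 0.6 × 80 × 0.1326 × 20 = 127.3 kip (longitudinal, 2 welds).
R_nwt = 0.6 × 80 × 0.1326 × 6 = 38.18 kip (transverse, base value).
(i) R_nwl + R_nwt = 165.4 kip; (ii) 0.85 R_nwl + 1.5 R_nwt = 165.4 kip.
R_n = max = 165.4 kip [governs: (ii)]; R_n/Ω = 82.72 kip.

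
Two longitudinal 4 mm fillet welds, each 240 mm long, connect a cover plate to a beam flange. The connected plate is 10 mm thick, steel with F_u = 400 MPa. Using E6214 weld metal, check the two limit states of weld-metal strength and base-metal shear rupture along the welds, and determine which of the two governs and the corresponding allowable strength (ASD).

R_n/Ω ≈ 252 kN (weld metal governs)

E62XX → F_EXX = 620 MPa.
t_e = 0.707 × 4 = 2.828 mm; L = 480 mm.
Weld metal: R_n/Ω = (1/2.0) × 0.6 × 620 × 2.828 × 480 × 10⁻³ = 252.5 kN.
Base metal (shear rupture): R_n/Ω = (1/2.0) × 0.6 × 400 × 10 × 480 × 10⁻³ = 576 kN.
Governing: weld metal.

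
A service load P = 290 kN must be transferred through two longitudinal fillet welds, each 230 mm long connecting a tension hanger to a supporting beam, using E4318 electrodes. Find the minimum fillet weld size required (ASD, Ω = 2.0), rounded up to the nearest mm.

w = 7 mm

E43XX → F_EXX = 430 MPa.
Total weld length L = 460 mm.
Required throat t_e = P × Ω / (0.6 F_EXX × L) = 290 × 2.0 / (0.6 × 430 × 460 × 10⁻³) = 4.887 mm.
Required leg w = t_e / 0.707 = 6.912 mm → use 7 mm.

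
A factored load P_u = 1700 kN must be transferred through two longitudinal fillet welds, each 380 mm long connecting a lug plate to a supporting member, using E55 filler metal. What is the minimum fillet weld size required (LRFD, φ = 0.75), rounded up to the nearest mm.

E55XX → F_EXX = 550 MPa.
Total weld length L = 760 mm.
Required throat t_e = P_u / (φ × 0.6 F_EXX × L) = 1700 / (0.75 × 0.6 × 550 × 760 × 10⁻³) = 9.038 mm.
Required leg w = t_e / 0.707 = 12.78 mm → use 13 mm.

w = 13 mm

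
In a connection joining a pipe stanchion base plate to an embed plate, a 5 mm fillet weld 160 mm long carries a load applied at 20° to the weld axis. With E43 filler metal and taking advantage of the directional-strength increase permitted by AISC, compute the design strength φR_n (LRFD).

E43XX → F_EXX = 430 MPa.
t_e = 0.707 × 5 = 3.535 mm; A_we = 3.535 × 160 = 565.6 mm².
Directional factor: 1.0 + 0.5 sin^1.5(20°) = 1.1.
F_nw = 0.6 × 430 × 1.1 = 283.8 MPa.
φR_n = 0.75 × 283.8 × 565.6 × 10⁻³ = 120.4 kN.

φR_n ≈ 120 kN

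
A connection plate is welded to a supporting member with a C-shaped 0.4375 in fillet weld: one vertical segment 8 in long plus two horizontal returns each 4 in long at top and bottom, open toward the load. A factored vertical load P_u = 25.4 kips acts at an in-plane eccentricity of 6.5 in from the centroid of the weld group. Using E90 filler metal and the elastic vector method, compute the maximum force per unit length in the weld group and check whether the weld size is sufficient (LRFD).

f_max ≈ 5.29 kip/in; adequate

E90XX → F_EXX = 90 ksi.
Total weld length L_w = 16 in. Treat welds as unit-width lines.
Centroid: x̄ = 2×4×2 / 16 = 1 in from the vertical weld.
Polar moment about centroid: J = I_x + I_y = [8³/12 + 2×4×4²] + [8×1² + 2(4³/12 + 4×1²)] = 197.3 in³.
Direct shear f_v = P/L_w = 25.4 / 16 = 1.587 kip/in (vertical).
Torsion M = P·e = 25.4 × 6.5 = 165.1 kip·in.
Critical point at (x, y) = (3, 4) from centroid. f_tx = M·y/J = 3.347 kip/in; f_ty = M·x/J = 2.51 kip/in.
Resultant f_max = √[f_tx² + (f_v + f_ty)²] = √[3.347² + (1.587 + 2.51)²] = 5.29 kip/in.
Capacity per unit length: φr_n = 0.75 × 0.6 × 90 × (0.707 × 0.4375) = 12.53 kip/in.
5.29 ≤ 12.53 → adequate.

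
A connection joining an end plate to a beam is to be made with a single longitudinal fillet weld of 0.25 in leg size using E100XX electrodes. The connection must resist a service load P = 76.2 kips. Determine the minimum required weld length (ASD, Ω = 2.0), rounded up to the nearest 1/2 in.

L = 14.5 in

E100XX → F_EXX = 100 ksi.
Throat t_e = 0.707 × 0.25 = 0.1767 in.
r_n/Ω = (0.6 × 100 × 0.1767) / 2.0 = 5.302 kip/in.
L_req = P / (r_n/Ω) = 76.2 / 5.302 = 14.37 in total.
Round up → use L = 14.5 in.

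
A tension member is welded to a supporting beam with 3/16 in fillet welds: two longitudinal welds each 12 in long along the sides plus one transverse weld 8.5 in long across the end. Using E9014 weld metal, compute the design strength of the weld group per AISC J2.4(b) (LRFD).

φR_n ≈ 178 kips

E90XX → F_EXX = 90 ksi.
t_e = 0.707 × 0.1875 = 0.1326 in.
R_nwl = 0.6 × 90 × 0.1326 × 24 = 171.8 kips (longitudinal, 2 welds).
R_nwt = 0.6 × 90 × 0.1326 × 8.5 = 60.85 kips (transverse, base value).
(i) R_nwl + R_nwt = 232.6 kips; (ii) 0.85 R_nwl + 1.5 R_nwt = 237.3 kips.
R_n = max = 237.3 kips [governs: (ii)]; φR_n = 178 kips.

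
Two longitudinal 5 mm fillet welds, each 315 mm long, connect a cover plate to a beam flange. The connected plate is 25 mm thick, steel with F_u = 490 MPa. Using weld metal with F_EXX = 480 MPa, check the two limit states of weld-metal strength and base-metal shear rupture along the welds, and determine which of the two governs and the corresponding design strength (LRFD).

t_e = 0.707 × 5 = 3.535 mm; L = 630 mm.
Weld metal: φR_n = 0.75 × 0.6 × 480 × 3.535 × 630 × 10⁻³ = 481 kN.
Base metal (shear rupture): φR_n = 0.75 × 0.6 × 490 × 25 × 630 × 10⁻³ = 3473 kN.
Governing: weld metal.

φR_n ≈ 481 kN (weld metal governs)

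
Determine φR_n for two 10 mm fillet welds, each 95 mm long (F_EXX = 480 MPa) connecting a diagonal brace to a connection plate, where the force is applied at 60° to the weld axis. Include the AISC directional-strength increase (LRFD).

t_e = 0.707 × 10 = 7.07 mm; A_we = 7.07 × 190 = 1343 mm².
Directional factor: 1.0 + 0.5 sin^1.5(60°) = 1.403.
F_nw = 0.6 × 480 × 1.403 = 404.1 MPa.
φR_n = 0.75 × 404.1 × 1343 × 10⁻³ = 407.1 kN.

φR_n ≈ 407 kN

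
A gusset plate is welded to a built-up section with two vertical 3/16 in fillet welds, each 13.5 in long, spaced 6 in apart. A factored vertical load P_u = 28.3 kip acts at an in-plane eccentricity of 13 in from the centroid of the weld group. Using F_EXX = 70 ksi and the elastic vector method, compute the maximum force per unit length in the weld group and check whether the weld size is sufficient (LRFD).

f_max ≈ 4.69 kip/in; NOT adequate

Total weld length L_w = 27 in. Treat welds as unit-width lines.
Polar moment about centroid: J = 2[d³/12 + d(b/2)²] = 2[13.5³/12 + 13.5×3²] = 653.1 in³.
Direct shear f_v = P/L_w = 28.3 / 27 = 1.048 kip/in (vertical).
Torsion M = P·e = 28.3 × 13 = 367.9 kip·in.
Critical point at (x, y) = (3, 6.75) from centroid. f_tx = M·y/J = 3.803 kip/in; f_ty = M·x/J = 1.69 kip/in.
Resultant f_max = √[f_tx² + (f_v + f_ty)²] = √[3.803² + (1.048 + 1.69)²] = 4.686 kip/in.
Capacity per unit length: φr_n = 0.75 × 0.6 × 70 × (0.707 × 0.1875) = 4.176 kip/in.
4.686 > 4.176 → NOT adequate.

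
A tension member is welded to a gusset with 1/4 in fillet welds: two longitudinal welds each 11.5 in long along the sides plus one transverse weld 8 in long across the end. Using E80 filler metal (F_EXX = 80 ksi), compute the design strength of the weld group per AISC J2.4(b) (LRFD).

t_e = 0.707 × 0.25 = 0.1767 in.
R_nwl = 0.6 × 80 × 0.1767 × 23 = 195.1 kip (longitudinal, 2 welds).
R_nwt = 0.6 × 80 × 0.1767 × 8 = 67.87 kip (transverse, base value).
(i) R_nwl + R_nwt = 263 kip; (ii) 0.85 R_nwl + 1.5 R_nwt = 267.7 kip.
R_n = max = 267.7 kip [governs: (ii)]; φR_n = 200.8 kip.

φR_n ≈ 201 kip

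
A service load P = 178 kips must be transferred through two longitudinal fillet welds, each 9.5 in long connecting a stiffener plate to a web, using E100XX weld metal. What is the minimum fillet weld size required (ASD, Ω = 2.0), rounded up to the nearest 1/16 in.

E100XX → F_EXX = 100 ksi.
Total weld length L = 19 in.
Required throat t_e = P × Ω / (0.6 F_EXX × L) = 178 × 2.0 / (0.6 × 100 × 19) = 0.3123 in.
Required leg w = t_e / 0.707 = 0.4417 in → use 1/2 in.

w = 1/2 in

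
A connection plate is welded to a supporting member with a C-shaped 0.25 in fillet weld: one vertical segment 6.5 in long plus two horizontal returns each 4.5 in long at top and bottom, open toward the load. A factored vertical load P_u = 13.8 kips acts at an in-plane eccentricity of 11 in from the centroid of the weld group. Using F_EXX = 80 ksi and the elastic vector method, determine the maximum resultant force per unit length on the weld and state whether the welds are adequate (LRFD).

Total weld length L_w = 15.5 in. Treat welds as unit-width lines.
Centroid: x̄ = 2×4.5×2.25 / 15.5 = 1.306 in from the vertical weld.
Polar moment about centroid: J = I_x + I_y = [6.5³/12 + 2×4.5×3.25²] + [6.5×1.306² + 2(4.5³/12 + 4.5×0.9435²)] = 152.2 in³.
Direct shear f_v = P/L_w = 13.8 / 15.5 = 0.8903 kip/in (vertical).
Torsion M = P·e = 13.8 × 11 = 151.8 kip·in.
Critical point at (x, y) = (3.194, 3.25) from centroid. f_tx = M·y/J = 3.241 kip/in; f_ty = M·x/J = 3.184 kip/in.
Resultant f_max = √[f_tx² + (f_v + f_ty)²] = √[3.241² + (0.8903 + 3.184)²] = 5.206 kip/in.
Capacity per unit length: φr_n = 0.75 × 0.6 × 80 × (0.707 × 0.25) = 6.363 kip/in.
5.206 ≤ 6.363 → adequate.

f_max ≈ 5.21 kip/in; adequate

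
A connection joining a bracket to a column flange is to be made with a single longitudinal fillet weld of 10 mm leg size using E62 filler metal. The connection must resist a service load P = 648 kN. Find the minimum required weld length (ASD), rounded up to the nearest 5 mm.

E62XX → F_EXX = 620 MPa.
Throat t_e = 0.707 × 10 = 7.07 mm.
r_n/Ω = (0.6 × 620 × 7.07) / 2.0 = 1315 N/mm = 1.315 kN/mm.
L_req = P / (r_n/Ω) = 648 / 1.315 = 492.8 mm total.
Round up → use L = 495 mm.

L = 495 mm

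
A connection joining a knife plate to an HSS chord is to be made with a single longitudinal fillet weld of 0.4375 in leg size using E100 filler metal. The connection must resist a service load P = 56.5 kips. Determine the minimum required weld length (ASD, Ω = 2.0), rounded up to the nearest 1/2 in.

L = 6.5 in

E100XX → F_EXX = 100 ksi.
Throat t_e = 0.707 × 0.4375 = 0.3093 in.
r_n/Ω = (0.6 × 100 × 0.3093) / 2.0 = 9.279 kip/in.
L_req = P / (r_n/Ω) = 56.5 / 9.279 = 6.089 in total.
Round up → use L = 6.5 in.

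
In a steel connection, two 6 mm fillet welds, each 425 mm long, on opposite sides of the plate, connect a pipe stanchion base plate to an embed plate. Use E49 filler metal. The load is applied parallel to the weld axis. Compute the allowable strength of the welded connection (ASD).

R_n/Ω ≈ 530 kN

E49XX → F_EXX = 490 MPa.
Effective throat t_e = 0.707 × 6 = 4.242 mm.
Total length L = 850 mm; A_we = 4.242 × 850 = 3606 mm².
F_nw = 0.6 F_EXX = 0.6 × 490 = 294 MPa.
R_n = 294 × 3606 × 10⁻³ = 1060 kN; R_n/Ω = 1060/2.0 = 530 kN.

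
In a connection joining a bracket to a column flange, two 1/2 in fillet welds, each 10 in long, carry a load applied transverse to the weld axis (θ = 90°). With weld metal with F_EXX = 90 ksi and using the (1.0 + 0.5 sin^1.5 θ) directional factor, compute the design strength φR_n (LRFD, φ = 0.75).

t_e = 0.707 × 0.5 = 0.3535 in; A_we = 0.3535 × 20 = 7.07 in².
Directional factor: 1.0 + 0.5 sin^1.5(90°) = 1.5.
F_nw = 0.6 × 90 × 1.5 = 81 ksi.
φR_n = 0.75 × 81 × 7.07 = 429.5 kips.

φR_n ≈ 430 kips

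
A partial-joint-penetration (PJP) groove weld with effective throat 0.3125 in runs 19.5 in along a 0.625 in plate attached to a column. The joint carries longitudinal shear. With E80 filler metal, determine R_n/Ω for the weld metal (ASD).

R_n/Ω ≈ 146 kip

E80XX → F_EXX = 80 ksi.
Effective throat (given) t_e = 0.3125 in.
A_we = 0.3125 × 19.5 = 6.094 in².
F_nw = 0.6 F_EXX = 48 ksi.
R_n/Ω = (48 × 6.094) / 2.0 = 146.2 kip.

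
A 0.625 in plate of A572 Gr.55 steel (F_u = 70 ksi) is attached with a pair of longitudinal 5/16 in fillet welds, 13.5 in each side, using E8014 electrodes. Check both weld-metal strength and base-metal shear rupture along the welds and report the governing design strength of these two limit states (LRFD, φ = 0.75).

φR_n ≈ 215 kips (weld metal governs)

E80XX → F_EXX = 80 ksi.
t_e = 0.707 × 0.3125 = 0.2209 in; L = 27 in.
Weld metal: φR_n = 0.75 × 0.6 × 80 × 0.2209 × 27 = 214.8 kips.
Base metal (shear rupture): φR_n = 0.75 × 0.6 × 70 × 0.625 × 27 = 531.6 kips.
Governing: weld metal.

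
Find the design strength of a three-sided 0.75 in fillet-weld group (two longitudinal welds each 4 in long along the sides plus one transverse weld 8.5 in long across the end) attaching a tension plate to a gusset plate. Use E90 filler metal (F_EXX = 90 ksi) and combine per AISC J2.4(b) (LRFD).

t_e = 0.707 × 0.75 = 0.5302 in.
R_nwl = 0.6 × 90 × 0.5302 × 8 = 229.1 kips (longitudinal, 2 welds).
R_nwt = 0.6 × 90 × 0.5302 × 8.5 = 243.4 kips (transverse, base value).
(i) R_nwl + R_nwt = 472.5 kips; (ii) 0.85 R_nwl + 1.5 R_nwt = 559.8 kips.
R_n = max = 559.8 kips [governs: (ii)]; φR_n = 419.8 kips.

φR_n ≈ 420 kips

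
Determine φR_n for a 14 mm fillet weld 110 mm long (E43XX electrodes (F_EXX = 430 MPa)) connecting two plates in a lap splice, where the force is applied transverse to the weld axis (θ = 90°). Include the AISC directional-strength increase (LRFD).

φR_n ≈ 316 kN

t_e = 0.707 × 14 = 9.898 mm; A_we = 9.898 × 110 = 1089 mm².
Directional factor: 1.0 + 0.5 sin^1.5(90°) = 1.5.
F_nw = 0.6 × 430 × 1.5 = 387 MPa.
φR_n = 0.75 × 387 × 1089 × 10⁻³ = 316 kN.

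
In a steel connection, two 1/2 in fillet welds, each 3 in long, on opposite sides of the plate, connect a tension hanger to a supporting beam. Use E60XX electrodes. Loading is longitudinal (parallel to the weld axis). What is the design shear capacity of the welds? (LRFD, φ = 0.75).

E60XX → F_EXX = 60 ksi.
Effective throat t_e = 0.707 × 0.5 = 0.3535 in.
Total length L = 6 in; A_we = 0.3535 × 6 = 2.121 in².
F_nw = 0.6 F_EXX = 0.6 × 60 = 36 ksi.
φR_n = 0.75 × 36 × 2.121 = 57.27 kips.

φR_n ≈ 57.3 kips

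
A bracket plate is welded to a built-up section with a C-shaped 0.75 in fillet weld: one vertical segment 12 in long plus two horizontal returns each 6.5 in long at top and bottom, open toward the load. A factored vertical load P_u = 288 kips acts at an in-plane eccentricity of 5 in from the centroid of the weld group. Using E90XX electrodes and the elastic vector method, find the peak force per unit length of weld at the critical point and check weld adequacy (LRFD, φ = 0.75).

E90XX → F_EXX = 90 ksi.
Total weld length L_w = 25 in. Treat welds as unit-width lines.
Centroid: x̄ = 2×6.5×3.25 / 25 = 1.69 in from the vertical weld.
Polar moment about centroid: J = I_x + I_y = [12³/12 + 2×6.5×6²] + [12×1.69² + 2(6.5³/12 + 6.5×1.56²)] = 723.7 in³.
Direct shear f_v = P/L_w = 288 / 25 = 11.52 kip/in (vertical).
Torsion M = P·e = 288 × 5 = 1440 kip·in.
Critical point at (x, y) = (4.81, 6) from centroid. f_tx = M·y/J = 11.94 kip/in; f_ty = M·x/J = 9.571 kip/in.
Resultant f_max = √[f_tx² + (f_v + f_ty)²] = √[11.94² + (11.52 + 9.571)²] = 24.24 kip/in.
Capacity per unit length: φr_n = 0.75 × 0.6 × 90 × (0.707 × 0.75) = 21.48 kip/in.
24.24 > 21.48 → NOT adequate.

f_max ≈ 24.2 kip/in; NOT adequate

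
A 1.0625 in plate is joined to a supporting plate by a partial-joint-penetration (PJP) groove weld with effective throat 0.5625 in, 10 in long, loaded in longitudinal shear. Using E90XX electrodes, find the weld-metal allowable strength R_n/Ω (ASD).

R_n/Ω ≈ 152 kips

E90XX → F_EXX = 90 ksi.
Effective throat (given) t_e = 0.5625 in.
A_we = 0.5625 × 10 = 5.625 in².
F_nw = 0.6 F_EXX = 54 ksi.
R_n/Ω = (54 × 5.625) / 2.0 = 151.9 kips.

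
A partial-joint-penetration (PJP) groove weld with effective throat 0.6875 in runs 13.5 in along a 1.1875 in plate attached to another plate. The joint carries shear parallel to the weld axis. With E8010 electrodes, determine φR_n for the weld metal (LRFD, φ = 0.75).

φR_n ≈ 334 kip

E80XX → F_EXX = 80 ksi.
Effective throat (given) t_e = 0.6875 in.
A_we = 0.6875 × 13.5 = 9.281 in².
F_nw = 0.6 F_EXX = 48 ksi.
φR_n = 0.75 × 48 × 9.281 = 334.1 kip.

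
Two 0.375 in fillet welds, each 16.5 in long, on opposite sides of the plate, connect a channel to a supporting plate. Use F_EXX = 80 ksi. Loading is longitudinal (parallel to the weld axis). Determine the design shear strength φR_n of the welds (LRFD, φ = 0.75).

Effective throat t_e = 0.707 × 0.375 = 0.2651 in.
Total length L = 33 in; A_we = 0.2651 × 33 = 8.749 in².
F_nw = 0.6 F_EXX = 0.6 × 80 = 48 ksi.
φR_n = 0.75 × 48 × 8.749 = 315 kip.

φR_n ≈ 315 kip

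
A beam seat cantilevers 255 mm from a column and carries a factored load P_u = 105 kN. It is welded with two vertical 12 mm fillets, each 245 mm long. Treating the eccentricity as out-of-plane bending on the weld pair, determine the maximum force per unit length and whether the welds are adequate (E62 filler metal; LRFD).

f_max ≈ 1360 N/mm; adequate

E62XX → F_EXX = 620 MPa.
L_w = 2 × 245 = 490 mm; section modulus (unit throat) S = 2 × L²/6 = 20010 mm².
Direct shear f_v = P/L_w = 105×10³/490 = 214.3 N/mm.
Moment M = P × e = 105×10³ × 255 = 26775000 N·mm; bending f_b = M/S = 1338 N/mm.
f_max = √(f_v² + f_b²) = √(214.3² + 1338²) = 1355 N/mm.
φr_n = 0.75 × 0.6 × 620 × (0.707 × 12) = 2367 N/mm → adequate.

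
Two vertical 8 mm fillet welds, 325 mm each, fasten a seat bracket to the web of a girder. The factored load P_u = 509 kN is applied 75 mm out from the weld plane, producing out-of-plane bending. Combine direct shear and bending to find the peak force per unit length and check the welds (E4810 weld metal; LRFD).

E48XX → F_EXX = 480 MPa.
L_w = 2 × 325 = 650 mm; section modulus (unit throat) S = 2 × L²/6 = 35210 mm².
Direct shear f_v = P/L_w = 509×10³/650 = 783.1 N/mm.
Moment M = P × e = 509×10³ × 75 = 38175000 N·mm; bending f_b = M/S = 1084 N/mm.
f_max = √(f_v² + f_b²) = √(783.1² + 1084²) = 1337 N/mm.
φr_n = 0.75 × 0.6 × 480 × (0.707 × 8) = 1222 N/mm → NOT adequate.

f_max ≈ 1340 N/mm; NOT adequate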